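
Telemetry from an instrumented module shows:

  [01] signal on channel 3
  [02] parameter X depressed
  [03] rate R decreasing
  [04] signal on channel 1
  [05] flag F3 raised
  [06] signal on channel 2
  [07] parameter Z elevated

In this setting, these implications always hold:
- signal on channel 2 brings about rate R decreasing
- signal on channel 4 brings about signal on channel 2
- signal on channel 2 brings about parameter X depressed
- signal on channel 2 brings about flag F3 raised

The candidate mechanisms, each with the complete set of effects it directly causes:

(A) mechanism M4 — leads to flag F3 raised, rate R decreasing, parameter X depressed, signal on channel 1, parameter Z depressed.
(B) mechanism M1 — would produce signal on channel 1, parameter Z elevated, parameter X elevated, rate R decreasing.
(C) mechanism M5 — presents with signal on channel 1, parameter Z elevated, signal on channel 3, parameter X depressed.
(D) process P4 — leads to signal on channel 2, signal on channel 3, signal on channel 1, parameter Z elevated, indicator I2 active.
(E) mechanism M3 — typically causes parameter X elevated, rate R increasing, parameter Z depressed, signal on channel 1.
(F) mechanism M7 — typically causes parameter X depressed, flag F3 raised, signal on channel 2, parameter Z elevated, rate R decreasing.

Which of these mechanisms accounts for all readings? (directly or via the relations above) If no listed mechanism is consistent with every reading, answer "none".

D

Testing each hypothesis:
(A) mechanism M4 — fails on signal on channel 3, signal on channel 2, parameter Z elevated (predicts parameter Z depressed, not parameter Z elevated)
(B) mechanism M1 — fails on signal on channel 3, parameter X depressed, flag F3 raised, signal on channel 2 (predicts parameter X elevated, not parameter X depressed)
(C) mechanism M5 — signal on channel 3 +; parameter X depressed +; rate R decreasing -; signal on channel 1 +; flag F3 raised -; signal on channel 2 -; parameter Z elevated +
(D) process P4 — signal on channel 3 +; parameter X depressed + (via signal on channel 2 → parameter X depressed); rate R decreasing + (via signal on channel 2 → rate R decreasing); signal on channel 1 +; flag F3 raised + (via signal on channel 2 → flag F3 raised); signal on channel 2 +; parameter Z elevated +
(E) mechanism M3 — fails on signal on channel 3, parameter X depressed, rate R decreasing, flag F3 raised, signal on channel 2, parameter Z elevated (predicts parameter X elevated, not parameter X depressed; predicts rate R increasing, not rate R decreasing; predicts parameter Z depressed, not parameter Z elevated)
(F) mechanism M7 — signal on channel 3 -; parameter X depressed +; rate R decreasing +; signal on channel 1 -; flag F3 raised +; signal on channel 2 +; parameter Z elevated +
(D) alone accounts for all the evidence.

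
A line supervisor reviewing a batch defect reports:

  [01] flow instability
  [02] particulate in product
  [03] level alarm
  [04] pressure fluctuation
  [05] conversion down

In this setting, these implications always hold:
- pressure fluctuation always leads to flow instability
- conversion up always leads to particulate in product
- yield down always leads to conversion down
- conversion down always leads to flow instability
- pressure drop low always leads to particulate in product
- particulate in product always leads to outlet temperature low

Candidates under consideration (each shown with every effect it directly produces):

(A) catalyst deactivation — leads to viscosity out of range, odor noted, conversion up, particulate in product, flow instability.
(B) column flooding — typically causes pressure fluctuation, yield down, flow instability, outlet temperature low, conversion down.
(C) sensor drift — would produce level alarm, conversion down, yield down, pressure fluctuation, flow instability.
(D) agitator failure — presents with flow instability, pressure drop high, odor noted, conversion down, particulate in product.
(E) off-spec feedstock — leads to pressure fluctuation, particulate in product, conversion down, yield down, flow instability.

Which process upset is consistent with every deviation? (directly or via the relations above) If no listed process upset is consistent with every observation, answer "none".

Checking each candidate against the observations:
(A) catalyst deactivation — flow instability match; particulate in product match; level alarm miss; pressure fluctuation miss; conversion down miss
(B) column flooding — does not account for particulate in product, level alarm
(C) sensor drift — flow instability match; particulate in product miss; level alarm match; pressure fluctuation match; conversion down match
(D) agitator failure — does not account for level alarm, pressure fluctuation
(E) off-spec feedstock — does not account for level alarm
No candidate is consistent with all observations.

none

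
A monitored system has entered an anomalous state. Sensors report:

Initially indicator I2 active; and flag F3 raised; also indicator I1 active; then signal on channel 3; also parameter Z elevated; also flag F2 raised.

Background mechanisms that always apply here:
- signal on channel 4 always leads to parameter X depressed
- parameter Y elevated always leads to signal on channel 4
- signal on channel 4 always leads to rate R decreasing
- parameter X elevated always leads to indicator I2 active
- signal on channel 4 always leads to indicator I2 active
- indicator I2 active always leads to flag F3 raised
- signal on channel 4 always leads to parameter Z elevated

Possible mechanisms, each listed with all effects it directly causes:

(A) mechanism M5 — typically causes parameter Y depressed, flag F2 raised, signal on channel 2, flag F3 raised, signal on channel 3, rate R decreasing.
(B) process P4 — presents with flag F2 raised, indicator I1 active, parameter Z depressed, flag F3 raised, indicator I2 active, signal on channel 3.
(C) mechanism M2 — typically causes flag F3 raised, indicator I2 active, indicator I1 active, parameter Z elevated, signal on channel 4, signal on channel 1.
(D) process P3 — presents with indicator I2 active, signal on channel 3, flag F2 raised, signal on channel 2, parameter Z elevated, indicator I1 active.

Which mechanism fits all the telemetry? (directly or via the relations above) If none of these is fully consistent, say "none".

D

Per-candidate check:
(A) mechanism M5 — indicator I2 active ✗; flag F3 raised ✓; indicator I1 active ✗; signal on channel 3 ✓; parameter Z elevated ✗; flag F2 raised ✓
(B) process P4 — indicator I2 active ✓; flag F3 raised ✓; indicator I1 active ✓; signal on channel 3 ✓; parameter Z elevated ✗; flag F2 raised ✓
(C) mechanism M2 — indicator I2 active ✓; flag F3 raised ✓; indicator I1 active ✓; signal on channel 3 ✗; parameter Z elevated ✓; flag F2 raised ✗
(D) process P3 — indicator I2 active ✓; flag F3 raised ✓ (through indicator I2 active → flag F3 raised); indicator I1 active ✓; signal on channel 3 ✓; parameter Z elevated ✓; flag F2 raised ✓
(D) is the only candidate with no mismatches.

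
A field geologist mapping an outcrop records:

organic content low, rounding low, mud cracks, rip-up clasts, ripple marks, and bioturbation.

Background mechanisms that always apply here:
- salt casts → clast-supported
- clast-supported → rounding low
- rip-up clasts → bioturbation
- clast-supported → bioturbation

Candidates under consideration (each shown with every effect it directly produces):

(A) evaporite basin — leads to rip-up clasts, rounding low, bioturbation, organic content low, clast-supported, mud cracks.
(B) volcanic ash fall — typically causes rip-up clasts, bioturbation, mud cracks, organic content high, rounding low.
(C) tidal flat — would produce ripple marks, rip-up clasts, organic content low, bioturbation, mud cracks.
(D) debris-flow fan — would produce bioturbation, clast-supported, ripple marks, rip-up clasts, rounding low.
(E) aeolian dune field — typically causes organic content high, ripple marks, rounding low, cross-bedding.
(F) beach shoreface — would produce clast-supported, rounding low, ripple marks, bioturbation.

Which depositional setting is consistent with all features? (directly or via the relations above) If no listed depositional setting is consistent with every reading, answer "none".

none

Per-candidate check:
(A) evaporite basin — organic content low yes; rounding low yes; mud cracks yes; rip-up clasts yes; ripple marks NO; bioturbation yes
(B) volcanic ash fall — organic content low NO; rounding low yes; mud cracks yes; rip-up clasts yes; ripple marks NO; bioturbation yes
(C) tidal flat — organic content low yes; rounding low NO; mud cracks yes; rip-up clasts yes; ripple marks yes; bioturbation yes
(D) debris-flow fan — organic content low NO; rounding low yes; mud cracks NO; rip-up clasts yes; ripple marks yes; bioturbation yes
(E) aeolian dune field — organic content low NO; rounding low yes; mud cracks NO; rip-up clasts NO; ripple marks yes; bioturbation NO
(F) beach shoreface — does not account for organic content low, mud cracks, rip-up clasts
No candidate is consistent with all observations.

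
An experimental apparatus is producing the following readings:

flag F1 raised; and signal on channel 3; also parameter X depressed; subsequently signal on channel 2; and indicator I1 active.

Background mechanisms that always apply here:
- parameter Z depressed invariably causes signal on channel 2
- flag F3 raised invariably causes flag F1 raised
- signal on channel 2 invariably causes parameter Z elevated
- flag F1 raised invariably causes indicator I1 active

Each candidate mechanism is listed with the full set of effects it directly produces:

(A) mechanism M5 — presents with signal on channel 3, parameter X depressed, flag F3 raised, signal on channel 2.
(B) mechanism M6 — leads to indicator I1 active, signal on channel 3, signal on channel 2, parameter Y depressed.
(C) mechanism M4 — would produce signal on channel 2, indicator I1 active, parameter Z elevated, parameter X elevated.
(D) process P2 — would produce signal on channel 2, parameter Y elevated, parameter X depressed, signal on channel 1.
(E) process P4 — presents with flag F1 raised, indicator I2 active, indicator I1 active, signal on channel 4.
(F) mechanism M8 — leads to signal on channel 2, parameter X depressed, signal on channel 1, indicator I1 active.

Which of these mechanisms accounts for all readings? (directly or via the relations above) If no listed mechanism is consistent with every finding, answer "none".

A

For each candidate, compare predicted effects to what was observed:
(A) mechanism M5 — flag F1 raised + (via flag F3 raised → flag F1 raised); signal on channel 3 +; parameter X depressed +; signal on channel 2 +; indicator I1 active + (via flag F3 raised → flag F1 raised → indicator I1 active)
(B) mechanism M6 — flag F1 raised -; signal on channel 3 +; parameter X depressed -; signal on channel 2 +; indicator I1 active +
(C) mechanism M4 — flag F1 raised -; signal on channel 3 -; parameter X depressed -; signal on channel 2 +; indicator I1 active +
(D) process P2 — flag F1 raised -; signal on channel 3 -; parameter X depressed +; signal on channel 2 +; indicator I1 active -
(E) process P4 — flag F1 raised +; signal on channel 3 -; parameter X depressed -; signal on channel 2 -; indicator I1 active +
(F) mechanism M8 — flag F1 raised -; signal on channel 3 -; parameter X depressed +; signal on channel 2 +; indicator I1 active +
Only (A) is consistent with every observation.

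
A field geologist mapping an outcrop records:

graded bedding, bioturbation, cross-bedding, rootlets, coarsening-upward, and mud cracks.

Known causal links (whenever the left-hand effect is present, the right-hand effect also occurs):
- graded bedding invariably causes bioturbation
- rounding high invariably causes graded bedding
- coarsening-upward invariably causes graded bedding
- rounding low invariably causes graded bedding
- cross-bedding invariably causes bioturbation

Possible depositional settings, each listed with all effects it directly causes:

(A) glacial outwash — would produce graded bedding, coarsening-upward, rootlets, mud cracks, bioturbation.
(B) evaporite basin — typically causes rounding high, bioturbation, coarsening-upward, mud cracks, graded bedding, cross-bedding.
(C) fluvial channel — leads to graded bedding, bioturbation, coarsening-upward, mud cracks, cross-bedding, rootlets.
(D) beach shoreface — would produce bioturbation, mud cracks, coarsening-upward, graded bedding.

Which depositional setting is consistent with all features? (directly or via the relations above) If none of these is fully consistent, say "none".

Testing each hypothesis:
(A) glacial outwash — does not account for cross-bedding
(B) evaporite basin — does not account for rootlets
(C) fluvial channel — graded bedding yes; bioturbation yes; cross-bedding yes; rootlets yes; coarsening-upward yes; mud cracks yes
(D) beach shoreface — does not account for cross-bedding, rootlets
(C) alone accounts for all the evidence.

C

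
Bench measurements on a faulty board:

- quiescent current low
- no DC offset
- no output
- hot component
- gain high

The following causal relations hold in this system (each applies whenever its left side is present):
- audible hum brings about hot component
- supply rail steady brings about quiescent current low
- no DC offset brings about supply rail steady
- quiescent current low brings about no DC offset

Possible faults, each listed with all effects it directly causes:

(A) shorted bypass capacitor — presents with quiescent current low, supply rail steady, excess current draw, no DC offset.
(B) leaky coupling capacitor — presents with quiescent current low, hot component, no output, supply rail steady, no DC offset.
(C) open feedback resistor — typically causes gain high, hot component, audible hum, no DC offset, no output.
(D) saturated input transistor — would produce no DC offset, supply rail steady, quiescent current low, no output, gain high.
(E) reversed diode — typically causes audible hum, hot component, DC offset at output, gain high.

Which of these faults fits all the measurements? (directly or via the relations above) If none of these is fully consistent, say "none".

Checking each candidate against the observations:
(A) shorted bypass capacitor — does not account for no output, hot component, gain high
(B) leaky coupling capacitor — quiescent current low ✓; no DC offset ✓; no output ✓; hot component ✓; gain high ✗
(C) open feedback resistor — accounts for every observation (quiescent current low through no DC offset → supply rail steady → quiescent current low)
(D) saturated input transistor — does not account for hot component
(E) reversed diode — quiescent current low ✗; no DC offset ✗; no output ✗; hot component ✓; gain high ✓
(C) is the only candidate with no mismatches.

C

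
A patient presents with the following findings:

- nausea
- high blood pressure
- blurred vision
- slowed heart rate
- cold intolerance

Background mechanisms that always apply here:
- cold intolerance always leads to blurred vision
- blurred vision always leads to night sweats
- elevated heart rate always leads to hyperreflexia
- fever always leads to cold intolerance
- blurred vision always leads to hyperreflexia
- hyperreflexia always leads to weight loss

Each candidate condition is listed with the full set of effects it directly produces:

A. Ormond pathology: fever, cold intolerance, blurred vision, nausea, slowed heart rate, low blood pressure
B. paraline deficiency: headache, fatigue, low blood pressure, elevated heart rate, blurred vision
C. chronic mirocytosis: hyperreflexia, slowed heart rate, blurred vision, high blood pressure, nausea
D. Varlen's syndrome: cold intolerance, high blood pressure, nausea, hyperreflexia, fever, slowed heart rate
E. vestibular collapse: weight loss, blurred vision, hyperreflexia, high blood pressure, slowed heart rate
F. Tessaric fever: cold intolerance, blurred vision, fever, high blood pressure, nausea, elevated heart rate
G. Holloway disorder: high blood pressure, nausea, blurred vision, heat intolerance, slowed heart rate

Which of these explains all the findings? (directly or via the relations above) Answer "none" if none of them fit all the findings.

Checking each candidate against the observations:
(A) Ormond pathology — nausea +; high blood pressure -; blurred vision +; slowed heart rate +; cold intolerance +
(B) paraline deficiency — nausea -; high blood pressure -; blurred vision +; slowed heart rate -; cold intolerance -
(C) chronic mirocytosis — nausea +; high blood pressure +; blurred vision +; slowed heart rate +; cold intolerance -
(D) Varlen's syndrome — nausea +; high blood pressure +; blurred vision + (through cold intolerance → blurred vision); slowed heart rate +; cold intolerance +
(E) vestibular collapse — nausea -; high blood pressure +; blurred vision +; slowed heart rate +; cold intolerance -
(F) Tessaric fever — nausea +; high blood pressure +; blurred vision +; slowed heart rate -; cold intolerance +
(G) Holloway disorder — nausea +; high blood pressure +; blurred vision +; slowed heart rate +; cold intolerance -
Only (D) is consistent with every observation.

D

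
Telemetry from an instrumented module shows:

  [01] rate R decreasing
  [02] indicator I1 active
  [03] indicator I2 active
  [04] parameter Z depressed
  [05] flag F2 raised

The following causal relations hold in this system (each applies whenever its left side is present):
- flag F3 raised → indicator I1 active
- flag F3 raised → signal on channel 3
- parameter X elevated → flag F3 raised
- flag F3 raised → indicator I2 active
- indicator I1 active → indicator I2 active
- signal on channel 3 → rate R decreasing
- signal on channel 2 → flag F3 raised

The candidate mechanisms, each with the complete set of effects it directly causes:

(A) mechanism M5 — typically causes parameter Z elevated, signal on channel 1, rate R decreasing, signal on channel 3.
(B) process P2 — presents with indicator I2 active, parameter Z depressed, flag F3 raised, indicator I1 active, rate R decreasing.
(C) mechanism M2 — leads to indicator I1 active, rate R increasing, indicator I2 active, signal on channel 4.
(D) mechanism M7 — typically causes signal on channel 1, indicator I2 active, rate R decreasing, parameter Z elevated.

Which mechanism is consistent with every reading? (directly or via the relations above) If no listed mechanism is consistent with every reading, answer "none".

none

Checking each candidate against the observations:
(A) mechanism M5 — fails on indicator I1 active, indicator I2 active, parameter Z depressed, flag F2 raised (predicts parameter Z elevated, not parameter Z depressed)
(B) process P2 — rate R decreasing ✓; indicator I1 active ✓; indicator I2 active ✓; parameter Z depressed ✓; flag F2 raised ✗
(C) mechanism M2 — fails on rate R decreasing, parameter Z depressed, flag F2 raised (predicts rate R increasing, not rate R decreasing)
(D) mechanism M7 — rate R decreasing ✓; indicator I1 active ✗; indicator I2 active ✓; parameter Z depressed ✗; flag F2 raised ✗
Every candidate fails on at least one observation.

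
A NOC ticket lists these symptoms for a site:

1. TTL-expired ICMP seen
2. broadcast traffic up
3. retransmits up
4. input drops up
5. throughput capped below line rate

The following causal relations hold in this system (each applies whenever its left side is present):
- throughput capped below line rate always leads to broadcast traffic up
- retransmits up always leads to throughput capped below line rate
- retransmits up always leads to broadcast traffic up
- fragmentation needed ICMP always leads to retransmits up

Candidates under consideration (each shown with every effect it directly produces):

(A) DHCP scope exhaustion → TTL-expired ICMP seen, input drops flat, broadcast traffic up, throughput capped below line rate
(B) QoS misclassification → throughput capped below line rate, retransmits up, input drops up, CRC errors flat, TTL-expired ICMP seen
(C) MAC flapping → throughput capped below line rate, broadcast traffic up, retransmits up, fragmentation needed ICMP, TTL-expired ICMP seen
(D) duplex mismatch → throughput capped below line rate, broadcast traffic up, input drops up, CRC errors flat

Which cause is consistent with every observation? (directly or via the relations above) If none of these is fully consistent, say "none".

B

For each candidate, compare predicted effects to what was observed:
(A) DHCP scope exhaustion — fails on retransmits up, input drops up (predicts input drops flat, not input drops up)
(B) QoS misclassification — TTL-expired ICMP seen yes; broadcast traffic up yes (via retransmits up → broadcast traffic up); retransmits up yes; input drops up yes; throughput capped below line rate yes
(C) MAC flapping — TTL-expired ICMP seen yes; broadcast traffic up yes; retransmits up yes; input drops up NO; throughput capped below line rate yes
(D) duplex mismatch — TTL-expired ICMP seen NO; broadcast traffic up yes; retransmits up NO; input drops up yes; throughput capped below line rate yes
(B) is the only candidate with no mismatches.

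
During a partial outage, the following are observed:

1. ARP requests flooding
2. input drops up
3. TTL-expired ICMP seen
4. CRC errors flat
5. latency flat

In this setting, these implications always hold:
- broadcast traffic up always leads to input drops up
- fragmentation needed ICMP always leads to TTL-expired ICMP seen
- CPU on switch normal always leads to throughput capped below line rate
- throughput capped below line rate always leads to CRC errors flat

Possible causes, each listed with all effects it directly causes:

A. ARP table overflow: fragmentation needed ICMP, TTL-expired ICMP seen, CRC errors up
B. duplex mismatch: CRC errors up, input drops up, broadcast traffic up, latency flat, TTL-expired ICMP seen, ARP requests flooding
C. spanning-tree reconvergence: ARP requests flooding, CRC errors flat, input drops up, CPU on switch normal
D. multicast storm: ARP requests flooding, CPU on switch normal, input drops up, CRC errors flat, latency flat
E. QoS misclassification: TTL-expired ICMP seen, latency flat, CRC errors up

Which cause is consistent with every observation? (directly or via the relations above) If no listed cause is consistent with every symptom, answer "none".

Checking each candidate against the observations:
(A) ARP table overflow — ARP requests flooding miss; input drops up miss; TTL-expired ICMP seen match; CRC errors flat miss; latency flat miss
(B) duplex mismatch — fails on CRC errors flat (predicts CRC errors up, not CRC errors flat)
(C) spanning-tree reconvergence — does not account for TTL-expired ICMP seen, latency flat
(D) multicast storm — ARP requests flooding match; input drops up match; TTL-expired ICMP seen miss; CRC errors flat match; latency flat match
(E) QoS misclassification — fails on ARP requests flooding, input drops up, CRC errors flat (predicts CRC errors up, not CRC errors flat)
No candidate is consistent with all observations.

none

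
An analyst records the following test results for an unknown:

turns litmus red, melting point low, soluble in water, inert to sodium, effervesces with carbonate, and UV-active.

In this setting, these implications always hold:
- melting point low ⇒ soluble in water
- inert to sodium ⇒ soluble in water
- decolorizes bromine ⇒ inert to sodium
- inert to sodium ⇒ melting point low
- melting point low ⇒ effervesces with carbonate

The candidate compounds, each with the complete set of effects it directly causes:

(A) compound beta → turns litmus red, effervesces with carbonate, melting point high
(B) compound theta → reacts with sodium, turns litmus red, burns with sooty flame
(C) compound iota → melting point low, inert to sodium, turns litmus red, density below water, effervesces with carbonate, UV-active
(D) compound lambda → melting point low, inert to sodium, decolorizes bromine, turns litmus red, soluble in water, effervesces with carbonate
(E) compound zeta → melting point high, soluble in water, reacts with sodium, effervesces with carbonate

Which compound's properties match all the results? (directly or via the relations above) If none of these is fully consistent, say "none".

Per-candidate check:
(A) compound beta — fails on melting point low, soluble in water, inert to sodium, UV-active (predicts melting point high, not melting point low)
(B) compound theta — turns litmus red +; melting point low -; soluble in water -; inert to sodium -; effervesces with carbonate -; UV-active -
(C) compound iota — turns litmus red +; melting point low +; soluble in water + (by melting point low → soluble in water); inert to sodium +; effervesces with carbonate +; UV-active +
(D) compound lambda — does not account for UV-active
(E) compound zeta — fails on turns litmus red, melting point low, inert to sodium, UV-active (predicts melting point high, not melting point low; predicts reacts with sodium, not inert to sodium)
Only (C) is consistent with every observation.

C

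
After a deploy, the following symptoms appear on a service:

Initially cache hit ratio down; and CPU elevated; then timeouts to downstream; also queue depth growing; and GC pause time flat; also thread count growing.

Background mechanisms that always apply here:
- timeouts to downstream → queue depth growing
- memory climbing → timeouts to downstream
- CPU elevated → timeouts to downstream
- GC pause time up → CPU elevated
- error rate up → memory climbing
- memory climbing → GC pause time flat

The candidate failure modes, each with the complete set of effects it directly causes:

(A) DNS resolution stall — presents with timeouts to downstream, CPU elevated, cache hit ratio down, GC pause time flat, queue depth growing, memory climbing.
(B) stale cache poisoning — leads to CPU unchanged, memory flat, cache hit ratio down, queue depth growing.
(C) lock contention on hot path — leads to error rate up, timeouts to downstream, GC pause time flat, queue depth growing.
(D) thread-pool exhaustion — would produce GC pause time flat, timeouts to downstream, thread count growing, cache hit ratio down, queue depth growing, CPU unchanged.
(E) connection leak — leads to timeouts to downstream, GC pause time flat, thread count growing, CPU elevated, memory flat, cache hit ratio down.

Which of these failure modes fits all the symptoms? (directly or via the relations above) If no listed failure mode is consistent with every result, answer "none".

Checking each candidate against the observations:
(A) DNS resolution stall — does not account for thread count growing
(B) stale cache poisoning — fails on CPU elevated, timeouts to downstream, GC pause time flat, thread count growing (predicts CPU unchanged, not CPU elevated)
(C) lock contention on hot path — cache hit ratio down -; CPU elevated -; timeouts to downstream +; queue depth growing +; GC pause time flat +; thread count growing -
(D) thread-pool exhaustion — cache hit ratio down +; CPU elevated -; timeouts to downstream +; queue depth growing +; GC pause time flat +; thread count growing +
(E) connection leak — accounts for every observation (queue depth growing through timeouts to downstream → queue depth growing)
(E) is the only candidate with no mismatches.

E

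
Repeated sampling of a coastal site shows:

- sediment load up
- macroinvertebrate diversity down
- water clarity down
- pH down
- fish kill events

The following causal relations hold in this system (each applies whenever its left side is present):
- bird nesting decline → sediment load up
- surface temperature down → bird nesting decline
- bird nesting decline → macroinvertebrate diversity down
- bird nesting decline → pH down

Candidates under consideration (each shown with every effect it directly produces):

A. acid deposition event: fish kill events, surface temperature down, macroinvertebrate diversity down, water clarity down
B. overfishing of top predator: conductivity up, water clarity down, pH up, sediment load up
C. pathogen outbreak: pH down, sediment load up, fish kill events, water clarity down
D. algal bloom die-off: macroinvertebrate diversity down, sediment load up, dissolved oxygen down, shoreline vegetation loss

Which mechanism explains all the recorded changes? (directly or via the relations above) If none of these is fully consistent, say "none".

A

Testing each hypothesis:
(A) acid deposition event — sediment load up match (via surface temperature down → bird nesting decline → sediment load up); macroinvertebrate diversity down match; water clarity down match; pH down match (via surface temperature down → bird nesting decline → pH down); fish kill events match
(B) overfishing of top predator — sediment load up match; macroinvertebrate diversity down miss; water clarity down match; pH down miss; fish kill events miss
(C) pathogen outbreak — does not account for macroinvertebrate diversity down
(D) algal bloom die-off — sediment load up match; macroinvertebrate diversity down match; water clarity down miss; pH down miss; fish kill events miss
(A) is the only candidate with no mismatches.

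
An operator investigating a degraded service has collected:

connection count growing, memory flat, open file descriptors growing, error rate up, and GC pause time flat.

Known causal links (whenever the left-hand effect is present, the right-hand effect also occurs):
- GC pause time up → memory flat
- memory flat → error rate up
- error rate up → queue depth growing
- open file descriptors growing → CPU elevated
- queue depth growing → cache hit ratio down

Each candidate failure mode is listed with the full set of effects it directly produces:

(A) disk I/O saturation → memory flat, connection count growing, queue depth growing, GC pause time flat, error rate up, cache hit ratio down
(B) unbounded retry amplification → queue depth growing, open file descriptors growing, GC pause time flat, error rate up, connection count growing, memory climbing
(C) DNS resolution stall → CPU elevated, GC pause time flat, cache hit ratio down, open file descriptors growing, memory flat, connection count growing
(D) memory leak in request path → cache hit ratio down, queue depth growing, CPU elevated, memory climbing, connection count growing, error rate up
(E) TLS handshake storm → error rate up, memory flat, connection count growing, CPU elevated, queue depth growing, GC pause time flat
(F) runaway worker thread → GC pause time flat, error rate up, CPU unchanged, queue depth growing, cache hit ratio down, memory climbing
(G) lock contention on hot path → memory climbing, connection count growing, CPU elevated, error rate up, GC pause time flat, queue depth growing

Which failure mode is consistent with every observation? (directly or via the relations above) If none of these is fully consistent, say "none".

Testing each hypothesis:
(A) disk I/O saturation — does not account for open file descriptors growing
(B) unbounded retry amplification — fails on memory flat (predicts memory climbing, not memory flat)
(C) DNS resolution stall — connection count growing ✓; memory flat ✓; open file descriptors growing ✓; error rate up ✓ (through memory flat → error rate up); GC pause time flat ✓
(D) memory leak in request path — fails on memory flat, open file descriptors growing, GC pause time flat (predicts memory climbing, not memory flat)
(E) TLS handshake storm — connection count growing ✓; memory flat ✓; open file descriptors growing ✗; error rate up ✓; GC pause time flat ✓
(F) runaway worker thread — connection count growing ✗; memory flat ✗; open file descriptors growing ✗; error rate up ✓; GC pause time flat ✓
(G) lock contention on hot path — fails on memory flat, open file descriptors growing (predicts memory climbing, not memory flat)
Only (C) is consistent with every observation.

C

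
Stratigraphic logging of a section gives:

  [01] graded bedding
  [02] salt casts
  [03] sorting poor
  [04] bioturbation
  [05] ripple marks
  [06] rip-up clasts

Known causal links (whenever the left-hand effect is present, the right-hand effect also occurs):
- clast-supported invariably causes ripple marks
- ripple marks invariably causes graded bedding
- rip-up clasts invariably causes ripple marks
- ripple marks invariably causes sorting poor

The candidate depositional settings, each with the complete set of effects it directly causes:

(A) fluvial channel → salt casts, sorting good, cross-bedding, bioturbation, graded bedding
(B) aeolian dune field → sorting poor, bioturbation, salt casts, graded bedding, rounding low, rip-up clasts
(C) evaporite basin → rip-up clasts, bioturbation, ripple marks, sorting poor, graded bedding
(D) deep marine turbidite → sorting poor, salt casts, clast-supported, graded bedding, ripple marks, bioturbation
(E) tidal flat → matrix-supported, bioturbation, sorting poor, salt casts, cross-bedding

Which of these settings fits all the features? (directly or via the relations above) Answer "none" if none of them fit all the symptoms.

For each candidate, compare predicted effects to what was observed:
(A) fluvial channel — fails on sorting poor, ripple marks, rip-up clasts (predicts sorting good, not sorting poor)
(B) aeolian dune field — graded bedding match; salt casts match; sorting poor match; bioturbation match; ripple marks match (via rip-up clasts → ripple marks); rip-up clasts match
(C) evaporite basin — graded bedding match; salt casts miss; sorting poor match; bioturbation match; ripple marks match; rip-up clasts match
(D) deep marine turbidite — does not account for rip-up clasts
(E) tidal flat — does not account for graded bedding, ripple marks, rip-up clasts
Only (B) is consistent with every observation.

B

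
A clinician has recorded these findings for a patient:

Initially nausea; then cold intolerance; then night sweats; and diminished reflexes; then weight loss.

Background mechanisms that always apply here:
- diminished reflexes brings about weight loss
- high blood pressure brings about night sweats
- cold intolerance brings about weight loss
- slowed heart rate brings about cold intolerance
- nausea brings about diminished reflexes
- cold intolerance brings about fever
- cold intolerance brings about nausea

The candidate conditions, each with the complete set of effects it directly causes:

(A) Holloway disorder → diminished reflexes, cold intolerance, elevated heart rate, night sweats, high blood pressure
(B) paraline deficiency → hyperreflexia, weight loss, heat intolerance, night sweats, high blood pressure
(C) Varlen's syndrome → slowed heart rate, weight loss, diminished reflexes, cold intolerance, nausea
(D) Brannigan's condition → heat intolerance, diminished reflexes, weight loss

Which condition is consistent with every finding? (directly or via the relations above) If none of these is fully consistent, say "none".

A

Per-candidate check:
(A) Holloway disorder — nausea yes (through cold intolerance → nausea); cold intolerance yes; night sweats yes; diminished reflexes yes; weight loss yes (through cold intolerance → weight loss)
(B) paraline deficiency — nausea NO; cold intolerance NO; night sweats yes; diminished reflexes NO; weight loss yes
(C) Varlen's syndrome — nausea yes; cold intolerance yes; night sweats NO; diminished reflexes yes; weight loss yes
(D) Brannigan's condition — fails on nausea, cold intolerance, night sweats (predicts heat intolerance, not cold intolerance)
Only (A) is consistent with every observation.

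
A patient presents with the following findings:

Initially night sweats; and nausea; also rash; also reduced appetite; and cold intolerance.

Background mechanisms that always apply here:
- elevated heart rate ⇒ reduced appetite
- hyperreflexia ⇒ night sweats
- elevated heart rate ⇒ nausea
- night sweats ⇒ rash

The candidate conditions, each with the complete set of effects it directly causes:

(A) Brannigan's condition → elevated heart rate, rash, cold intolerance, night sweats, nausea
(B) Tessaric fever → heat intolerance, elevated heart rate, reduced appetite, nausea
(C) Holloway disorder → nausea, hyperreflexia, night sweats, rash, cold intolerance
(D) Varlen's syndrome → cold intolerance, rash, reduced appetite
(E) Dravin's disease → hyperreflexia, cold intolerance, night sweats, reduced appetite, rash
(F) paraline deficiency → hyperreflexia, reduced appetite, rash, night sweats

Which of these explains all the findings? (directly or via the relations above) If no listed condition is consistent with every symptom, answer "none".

A

Testing each hypothesis:
(A) Brannigan's condition — night sweats yes; nausea yes; rash yes; reduced appetite yes (by elevated heart rate → reduced appetite); cold intolerance yes
(B) Tessaric fever — night sweats NO; nausea yes; rash NO; reduced appetite yes; cold intolerance NO
(C) Holloway disorder — night sweats yes; nausea yes; rash yes; reduced appetite NO; cold intolerance yes
(D) Varlen's syndrome — does not account for night sweats, nausea
(E) Dravin's disease — does not account for nausea
(F) paraline deficiency — does not account for nausea, cold intolerance
Only (A) is consistent with every observation.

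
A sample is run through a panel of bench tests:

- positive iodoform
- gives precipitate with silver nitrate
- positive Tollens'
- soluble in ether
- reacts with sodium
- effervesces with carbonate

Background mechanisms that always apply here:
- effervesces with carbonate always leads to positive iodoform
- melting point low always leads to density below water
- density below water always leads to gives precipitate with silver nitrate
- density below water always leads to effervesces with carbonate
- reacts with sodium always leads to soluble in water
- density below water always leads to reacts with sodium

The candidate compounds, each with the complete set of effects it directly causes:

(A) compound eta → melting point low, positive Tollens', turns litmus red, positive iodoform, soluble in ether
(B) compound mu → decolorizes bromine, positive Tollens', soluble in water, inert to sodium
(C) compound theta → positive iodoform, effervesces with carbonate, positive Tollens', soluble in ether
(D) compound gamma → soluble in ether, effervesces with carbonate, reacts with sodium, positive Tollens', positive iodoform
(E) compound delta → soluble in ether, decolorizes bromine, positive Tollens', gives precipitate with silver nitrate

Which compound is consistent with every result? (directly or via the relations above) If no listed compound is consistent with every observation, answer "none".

For each candidate, compare predicted effects to what was observed:
(A) compound eta — accounts for every observation (gives precipitate with silver nitrate via melting point low → density below water → gives precipitate with silver nitrate)
(B) compound mu — positive iodoform miss; gives precipitate with silver nitrate miss; positive Tollens' match; soluble in ether miss; reacts with sodium miss; effervesces with carbonate miss
(C) compound theta — positive iodoform match; gives precipitate with silver nitrate miss; positive Tollens' match; soluble in ether match; reacts with sodium miss; effervesces with carbonate match
(D) compound gamma — does not account for gives precipitate with silver nitrate
(E) compound delta — positive iodoform miss; gives precipitate with silver nitrate match; positive Tollens' match; soluble in ether match; reacts with sodium miss; effervesces with carbonate miss
(A) is the only candidate with no mismatches.

A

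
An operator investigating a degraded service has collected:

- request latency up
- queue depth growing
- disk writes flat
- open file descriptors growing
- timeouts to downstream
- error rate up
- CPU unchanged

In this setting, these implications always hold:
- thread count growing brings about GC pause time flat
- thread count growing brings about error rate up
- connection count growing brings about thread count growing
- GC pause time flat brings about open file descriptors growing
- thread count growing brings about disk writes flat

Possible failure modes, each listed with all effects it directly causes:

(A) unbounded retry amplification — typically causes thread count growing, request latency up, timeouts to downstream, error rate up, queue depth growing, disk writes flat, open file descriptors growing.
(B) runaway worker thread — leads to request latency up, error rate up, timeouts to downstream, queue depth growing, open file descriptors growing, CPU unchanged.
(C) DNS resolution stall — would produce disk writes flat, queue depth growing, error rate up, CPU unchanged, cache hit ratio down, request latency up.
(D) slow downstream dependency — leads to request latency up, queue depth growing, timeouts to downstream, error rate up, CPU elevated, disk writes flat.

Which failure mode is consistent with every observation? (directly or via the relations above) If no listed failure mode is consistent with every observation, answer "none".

Checking each candidate against the observations:
(A) unbounded retry amplification — does not account for CPU unchanged
(B) runaway worker thread — request latency up yes; queue depth growing yes; disk writes flat NO; open file descriptors growing yes; timeouts to downstream yes; error rate up yes; CPU unchanged yes
(C) DNS resolution stall — request latency up yes; queue depth growing yes; disk writes flat yes; open file descriptors growing NO; timeouts to downstream NO; error rate up yes; CPU unchanged yes
(D) slow downstream dependency — fails on open file descriptors growing, CPU unchanged (predicts CPU elevated, not CPU unchanged)
Every candidate fails on at least one observation.

none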